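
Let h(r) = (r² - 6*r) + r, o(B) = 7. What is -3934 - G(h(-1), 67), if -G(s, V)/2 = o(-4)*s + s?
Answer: -3838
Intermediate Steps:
h(r) = r² - 5*r
G(s, V) = -16*s (G(s, V) = -2*(7*s + s) = -16*s)
-3934 - G(h(-1), 67) = -3934 - (-16)*(-(-5 - 1)) = -3934 - (-16)*(-1*(-6)) = -3934 - (-16)*6 = -3934 - 1*(-96) = -3934 + 96 = -3838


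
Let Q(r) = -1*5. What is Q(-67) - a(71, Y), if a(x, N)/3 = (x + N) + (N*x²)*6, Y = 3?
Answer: -272441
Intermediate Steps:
a(x, N) = 3*N + 3*x + 18*N*x² (a(x, N) = 3*((x + N) + (N*x²)*6) = 3*((N + x) + 6*N*x²) = 3*(N + x + 6*N*x²) = 3*N + 3*x + 18*N*x²)
Q(r) = -5
Q(-67) - a(71, Y) = -5 - (3*3 + 3*71 + 18*3*71²) = -5 - (9 + 213 + 18*3*5041) = -5 - (9 + 213 + 272214) = -5 - 1*272436 = -5 - 272436 = -272441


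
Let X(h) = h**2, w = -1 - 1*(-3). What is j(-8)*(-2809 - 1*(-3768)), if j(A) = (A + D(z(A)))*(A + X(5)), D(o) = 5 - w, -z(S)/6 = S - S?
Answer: -81515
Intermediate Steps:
w = 2 (w = -1 + 3 = 2)
z(S) = 0 (z(S) = -6*(S - S) = -6*0 = 0)
D(o) = 3 (D(o) = 5 - 1*2 = 5 - 2 = 3)
j(A) = (3 + A)*(25 + A) (j(A) = (A + 3)*(A + 5**2) = (3 + A)*(A + 25) = (3 + A)*(25 + A))
j(-8)*(-2809 - 1*(-3768)) = (75 + (-8)**2 + 28*(-8))*(-2809 - 1*(-3768)) = (75 + 64 - 224)*(-2809 + 3768) = -85*959 = -81515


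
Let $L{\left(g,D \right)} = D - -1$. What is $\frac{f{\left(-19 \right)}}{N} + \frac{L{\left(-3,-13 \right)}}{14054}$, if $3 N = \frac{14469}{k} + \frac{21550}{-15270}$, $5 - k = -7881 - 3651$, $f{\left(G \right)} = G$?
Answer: $\frac{371383081791}{1023749576} \approx 362.77$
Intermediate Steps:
$k = 11537$ ($k = 5 - \left(-7881 - 3651\right) = 5 - -11532 = 5 + 11532 = 11537$)
$N = - \frac{2768072}{52850997}$ ($N = \frac{\frac{14469}{11537} + \frac{21550}{-15270}}{3} = \frac{14469 \cdot \frac{1}{11537} + 21550 \left(- \frac{1}{15270}\right)}{3} = \frac{\frac{14469}{11537} - \frac{2155}{1527}}{3} = \frac{1}{3} \left(- \frac{2768072}{17616999}\right) = - \frac{2768072}{52850997} \approx -0.052375$)
$L{\left(g,D \right)} = 1 + D$ ($L{\left(g,D \right)} = D + 1 = 1 + D$)
$\frac{f{\left(-19 \right)}}{N} + \frac{L{\left(-3,-13 \right)}}{14054} = - \frac{19}{- \frac{2768072}{52850997}} + \frac{1 - 13}{14054} = \left(-19\right) \left(- \frac{52850997}{2768072}\right) - \frac{6}{7027} = \frac{52850997}{145688} - \frac{6}{7027} = \frac{371383081791}{1023749576}$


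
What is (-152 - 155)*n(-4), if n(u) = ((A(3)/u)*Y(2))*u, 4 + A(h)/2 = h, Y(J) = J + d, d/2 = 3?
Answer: 4912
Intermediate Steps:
d = 6 (d = 2*3 = 6)
Y(J) = 6 + J (Y(J) = J + 6 = 6 + J)
A(h) = -8 + 2*h
n(u) = -16 (n(u) = (((-8 + 2*3)/u)*(6 + 2))*u = (((-8 + 6)/u)*8)*u = (-2/u*8)*u = (-16/u)*u = -16)
(-152 - 155)*n(-4) = (-152 - 155)*(-16) = -307*(-16) = 4912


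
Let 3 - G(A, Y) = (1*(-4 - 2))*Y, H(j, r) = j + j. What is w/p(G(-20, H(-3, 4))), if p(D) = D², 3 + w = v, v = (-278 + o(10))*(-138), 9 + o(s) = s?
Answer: 4247/121 ≈ 35.099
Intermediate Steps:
o(s) = -9 + s
H(j, r) = 2*j
G(A, Y) = 3 + 6*Y (G(A, Y) = 3 - 1*(-4 - 2)*Y = 3 - 1*(-6)*Y = 3 - (-6)*Y = 3 + 6*Y)
v = 38226 (v = (-278 + (-9 + 10))*(-138) = (-278 + 1)*(-138) = -277*(-138) = 38226)
w = 38223 (w = -3 + 38226 = 38223)
w/p(G(-20, H(-3, 4))) = 38223/((3 + 6*(2*(-3)))²) = 38223/((3 + 6*(-6))²) = 38223/((3 - 36)²) = 38223/((-33)²) = 38223/1089 = 38223*(1/1089) = 4247/121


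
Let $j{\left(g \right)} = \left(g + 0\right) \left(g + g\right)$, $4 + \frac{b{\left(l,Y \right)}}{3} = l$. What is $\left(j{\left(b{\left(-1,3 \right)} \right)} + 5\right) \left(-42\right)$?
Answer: $-19110$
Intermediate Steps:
$b{\left(l,Y \right)} = -12 + 3 l$
$j{\left(g \right)} = 2 g^{2}$ ($j{\left(g \right)} = g 2 g = 2 g^{2}$)
$\left(j{\left(b{\left(-1,3 \right)} \right)} + 5\right) \left(-42\right) = \left(2 \left(-12 + 3 \left(-1\right)\right)^{2} + 5\right) \left(-42\right) = \left(2 \left(-12 - 3\right)^{2} + 5\right) \left(-42\right) = \left(2 \left(-15\right)^{2} + 5\right) \left(-42\right) = \left(2 \cdot 225 + 5\right) \left(-42\right) = \left(450 + 5\right) \left(-42\right) = 455 \left(-42\right) = -19110$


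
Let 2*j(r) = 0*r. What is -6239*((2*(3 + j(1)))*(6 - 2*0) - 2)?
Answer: -212126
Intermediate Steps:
j(r) = 0 (j(r) = (0*r)/2 = (½)*0 = 0)
-6239*((2*(3 + j(1)))*(6 - 2*0) - 2) = -6239*((2*(3 + 0))*(6 - 2*0) - 2) = -6239*((2*3)*(6 + 0) - 2) = -6239*(6*6 - 2) = -6239*(36 - 2) = -6239*34 = -212126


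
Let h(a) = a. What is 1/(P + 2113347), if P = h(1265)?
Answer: 1/2114612 ≈ 4.7290e-7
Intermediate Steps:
P = 1265
1/(P + 2113347) = 1/(1265 + 2113347) = 1/2114612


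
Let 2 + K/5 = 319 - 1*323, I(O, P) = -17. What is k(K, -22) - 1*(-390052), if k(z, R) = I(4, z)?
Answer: 390035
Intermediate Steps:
K = -30 (K = -10 + 5*(319 - 1*323) = -10 + 5*(319 - 323) = -10 + 5*(-4) = -10 - 20 = -30)
k(z, R) = -17
k(K, -22) - 1*(-390052) = -17 - 1*(-390052) = -17 + 390052 = 390035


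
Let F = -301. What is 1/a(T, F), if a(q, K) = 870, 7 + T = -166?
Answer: 1/870 ≈ 0.0011494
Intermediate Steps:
T = -173 (T = -7 - 166 = -173)
1/a(T, F) = 1/870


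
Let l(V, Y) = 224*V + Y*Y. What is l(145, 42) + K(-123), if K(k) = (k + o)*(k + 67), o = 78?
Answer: 36764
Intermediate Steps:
l(V, Y) = Y² + 224*V (l(V, Y) = 224*V + Y² = Y² + 224*V)
K(k) = (67 + k)*(78 + k) (K(k) = (k + 78)*(k + 67) = (78 + k)*(67 + k) = (67 + k)*(78 + k))
l(145, 42) + K(-123) = (42² + 224*145) + (5226 + (-123)² + 145*(-123)) = (1764 + 32480) + (5226 + 15129 - 17835) = 34244 + 2520 = 36764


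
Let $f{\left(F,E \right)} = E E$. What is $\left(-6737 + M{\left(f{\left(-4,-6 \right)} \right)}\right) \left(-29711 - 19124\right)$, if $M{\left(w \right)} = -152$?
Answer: $336424315$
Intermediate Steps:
$f{\left(F,E \right)} = E^{2}$
$\left(-6737 + M{\left(f{\left(-4,-6 \right)} \right)}\right) \left(-29711 - 19124\right) = \left(-6737 - 152\right) \left(-29711 - 19124\right) = \left(-6889\right) \left(-48835\right) = 336424315$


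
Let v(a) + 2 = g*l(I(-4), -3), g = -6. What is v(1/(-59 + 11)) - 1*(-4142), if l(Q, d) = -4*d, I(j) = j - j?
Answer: 4068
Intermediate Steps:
I(j) = 0
v(a) = -74 (v(a) = -2 - (-24)*(-3) = -2 - 6*12 = -2 - 72 = -74)
v(1/(-59 + 11)) - 1*(-4142) = -74 - 1*(-4142) = -74 + 4142 = 4068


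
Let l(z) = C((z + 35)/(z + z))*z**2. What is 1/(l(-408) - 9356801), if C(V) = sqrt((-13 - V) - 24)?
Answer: -9356801/88587671274241 - 816*I*sqrt(1558815)/88587671274241 ≈ -1.0562e-7 - 1.15e-8*I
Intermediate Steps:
C(V) = sqrt(-37 - V)
l(z) = z**2*sqrt(-37 - (35 + z)/(2*z)) (l(z) = sqrt(-37 - (z + 35)/(z + z))*z**2 = sqrt(-37 - (35 + z)/(2*z))*z**2 = z**2*sqrt(-37 - (35 + z)/(2*z)))
1/(l(-408) - 9356801) = 1/((1/2)*(-408)**2*sqrt(-150 - 70/(-408)) - 9356801) = 1/((1/2)*166464*sqrt(-150 - 70*(-1/408)) - 9356801) = 1/((1/2)*166464*sqrt(-150 + 35/204) - 9356801) = 1/((1/2)*166464*sqrt(-30565/204) - 9356801) = 1/((1/2)*166464*(I*sqrt(1558815)/102) - 9356801) = 1/(816*I*sqrt(1558815) - 9356801) = 1/(-9356801 + 816*I*sqrt(1558815))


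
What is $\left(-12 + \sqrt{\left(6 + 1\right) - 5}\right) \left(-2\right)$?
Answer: $24 - 2 \sqrt{2} \approx 21.172$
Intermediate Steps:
$\left(-12 + \sqrt{\left(6 + 1\right) - 5}\right) \left(-2\right) = \left(-12 + \sqrt{7 - 5}\right) \left(-2\right) = \left(-12 + \sqrt{2}\right) \left(-2\right) = 24 - 2 \sqrt{2}$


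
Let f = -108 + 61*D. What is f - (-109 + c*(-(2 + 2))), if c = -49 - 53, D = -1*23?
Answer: -1810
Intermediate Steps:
D = -23
c = -102
f = -1511 (f = -108 + 61*(-23) = -108 - 1403 = -1511)
f - (-109 + c*(-(2 + 2))) = -1511 - (-109 - (-102)*(2 + 2)) = -1511 - (-109 - (-102)*4) = -1511 - (-109 - 102*(-4)) = -1511 - (-109 + 408) = -1511 - 1*299 = -1511 - 299 = -1810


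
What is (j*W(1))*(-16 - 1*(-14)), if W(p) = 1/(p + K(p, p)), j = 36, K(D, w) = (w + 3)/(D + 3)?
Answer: -36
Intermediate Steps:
K(D, w) = (3 + w)/(3 + D)
W(p) = 1/(1 + p) (W(p) = 1/(p + (3 + p)/(3 + p)) = 1/(p + 1) = 1/(1 + p))
(j*W(1))*(-16 - 1*(-14)) = (36/(1 + 1))*(-16 - 1*(-14)) = (36/2)*(-16 + 14) = (36*(1/2))*(-2) = 18*(-2) = -36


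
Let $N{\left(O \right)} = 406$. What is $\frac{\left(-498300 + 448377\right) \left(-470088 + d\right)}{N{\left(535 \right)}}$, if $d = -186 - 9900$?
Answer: $\frac{11985863301}{203} \approx 5.9044 \cdot 10^{7}$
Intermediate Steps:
$d = -10086$ ($d = -186 - 9900 = -10086$)
$\frac{\left(-498300 + 448377\right) \left(-470088 + d\right)}{N{\left(535 \right)}} = \frac{\left(-498300 + 448377\right) \left(-470088 - 10086\right)}{406} = \left(-49923\right) \left(-480174\right) \frac{1}{406} = 23971726602 \cdot \frac{1}{406} = \frac{11985863301}{203}$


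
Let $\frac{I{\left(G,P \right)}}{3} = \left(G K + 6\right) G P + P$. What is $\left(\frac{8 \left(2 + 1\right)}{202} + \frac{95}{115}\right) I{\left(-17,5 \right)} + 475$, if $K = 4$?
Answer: $\frac{35839300}{2323} \approx 15428.0$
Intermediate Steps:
$I{\left(G,P \right)} = 3 P + 3 G P \left(6 + 4 G\right)$ ($I{\left(G,P \right)} = 3 \left(\left(G 4 + 6\right) G P + P\right) = 3 \left(\left(4 G + 6\right) G P + P\right) = 3 \left(\left(6 + 4 G\right) G P + P\right) = 3 \left(G \left(6 + 4 G\right) P + P\right) = 3 \left(G P \left(6 + 4 G\right) + P\right) = 3 \left(P + G P \left(6 + 4 G\right)\right) = 3 P + 3 G P \left(6 + 4 G\right)$)
$\left(\frac{8 \left(2 + 1\right)}{202} + \frac{95}{115}\right) I{\left(-17,5 \right)} + 475 = \left(\frac{8 \left(2 + 1\right)}{202} + \frac{95}{115}\right) 3 \cdot 5 \left(1 + 4 \left(-17\right)^{2} + 6 \left(-17\right)\right) + 475 = \left(8 \cdot 3 \cdot \frac{1}{202} + 95 \cdot \frac{1}{115}\right) 3 \cdot 5 \left(1 + 4 \cdot 289 - 102\right) + 475 = \left(24 \cdot \frac{1}{202} + \frac{19}{23}\right) 3 \cdot 5 \left(1 + 1156 - 102\right) + 475 = \left(\frac{12}{101} + \frac{19}{23}\right) 3 \cdot 5 \cdot 1055 + 475 = \frac{2195}{2323} \cdot 15825 + 475 = \frac{34735875}{2323} + 475 = \frac{35839300}{2323}$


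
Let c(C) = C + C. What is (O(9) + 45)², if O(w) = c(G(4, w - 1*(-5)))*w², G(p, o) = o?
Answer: 5349969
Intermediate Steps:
c(C) = 2*C
O(w) = w²*(10 + 2*w) (O(w) = (2*(w - 1*(-5)))*w² = (2*(w + 5))*w² = (2*(5 + w))*w² = (10 + 2*w)*w² = w²*(10 + 2*w))
(O(9) + 45)² = (2*9²*(5 + 9) + 45)² = (2*81*14 + 45)² = (2268 + 45)² = 2313² = 5349969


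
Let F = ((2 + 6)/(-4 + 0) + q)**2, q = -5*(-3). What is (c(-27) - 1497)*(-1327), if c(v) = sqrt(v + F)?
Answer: 1986519 - 1327*sqrt(142) ≈ 1.9707e+6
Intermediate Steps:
q = 15
F = 169 (F = ((2 + 6)/(-4 + 0) + 15)**2 = (8/(-4) + 15)**2 = (8*(-1/4) + 15)**2 = (-2 + 15)**2 = 13**2 = 169)
c(v) = sqrt(169 + v) (c(v) = sqrt(v + 169) = sqrt(169 + v))
(c(-27) - 1497)*(-1327) = (sqrt(169 - 27) - 1497)*(-1327) = (sqrt(142) - 1497)*(-1327) = (-1497 + sqrt(142))*(-1327) = 1986519 - 1327*sqrt(142)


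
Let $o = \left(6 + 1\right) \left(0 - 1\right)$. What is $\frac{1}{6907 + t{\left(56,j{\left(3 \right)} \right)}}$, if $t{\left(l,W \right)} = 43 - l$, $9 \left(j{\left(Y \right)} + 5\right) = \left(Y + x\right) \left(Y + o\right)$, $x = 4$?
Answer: $\frac{1}{6894} \approx 0.00014505$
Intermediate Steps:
$o = -7$ ($o = 7 \left(-1\right) = -7$)
$j{\left(Y \right)} = -5 + \frac{\left(-7 + Y\right) \left(4 + Y\right)}{9}$ ($j{\left(Y \right)} = -5 + \frac{\left(Y + 4\right) \left(Y - 7\right)}{9} = -5 + \frac{\left(4 + Y\right) \left(-7 + Y\right)}{9} = -5 + \frac{\left(-7 + Y\right) \left(4 + Y\right)}{9}$)
$\frac{1}{6907 + t{\left(56,j{\left(3 \right)} \right)}} = \frac{1}{6907 + \left(43 - 56\right)} = \frac{1}{6907 - 13} = \frac{1}{6894}$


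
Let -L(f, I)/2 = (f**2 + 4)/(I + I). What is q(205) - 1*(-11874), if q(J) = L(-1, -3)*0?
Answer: 11874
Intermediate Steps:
L(f, I) = -(4 + f**2)/I (L(f, I) = -2*(f**2 + 4)/(I + I) = -2*(4 + f**2)/(2*I) = -2*(4 + f**2)*1/(2*I) = -(4 + f**2)/I)
q(J) = 0 (q(J) = ((-4 - 1*(-1)**2)/(-3))*0 = -(-4 - 1*1)/3*0 = -(-4 - 1)/3*0 = -1/3*(-5)*0 = (5/3)*0 = 0)
q(205) - 1*(-11874) = 0 - 1*(-11874) = 0 + 11874 = 11874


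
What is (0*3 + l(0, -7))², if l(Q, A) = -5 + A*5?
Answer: 1600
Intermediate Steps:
l(Q, A) = -5 + 5*A
(0*3 + l(0, -7))² = (0*3 + (-5 + 5*(-7)))² = (0 + (-5 - 35))² = (0 - 40)² = (-40)² = 1600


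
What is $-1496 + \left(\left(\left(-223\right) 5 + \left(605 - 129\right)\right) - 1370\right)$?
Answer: $-3505$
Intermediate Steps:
$-1496 + \left(\left(\left(-223\right) 5 + \left(605 - 129\right)\right) - 1370\right) = -1496 + \left(\left(-1115 + 476\right) - 1370\right) = -1496 - 2009 = -3505$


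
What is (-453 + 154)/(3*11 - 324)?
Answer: 299/291 ≈ 1.0275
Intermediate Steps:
(-453 + 154)/(3*11 - 324) = -299/(33 - 324) = -299/(-291) = -299*(-1/291) = 299/291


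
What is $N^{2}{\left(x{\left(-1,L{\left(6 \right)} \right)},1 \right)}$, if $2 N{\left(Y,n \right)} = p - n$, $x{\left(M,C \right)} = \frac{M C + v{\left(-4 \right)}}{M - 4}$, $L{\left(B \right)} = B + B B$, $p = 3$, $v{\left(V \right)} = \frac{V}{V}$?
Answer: $1$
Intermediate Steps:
$v{\left(V \right)} = 1$
$L{\left(B \right)} = B + B^{2}$
$x{\left(M,C \right)} = \frac{1 + C M}{-4 + M}$ ($x{\left(M,C \right)} = \frac{M C + 1}{M - 4} = \frac{C M + 1}{-4 + M} = \frac{1 + C M}{-4 + M}$)
$N{\left(Y,n \right)} = \frac{3}{2} - \frac{n}{2}$ ($N{\left(Y,n \right)} = \frac{3 - n}{2} = \frac{3}{2} - \frac{n}{2}$)
$N^{2}{\left(x{\left(-1,L{\left(6 \right)} \right)},1 \right)} = \left(\frac{3}{2} - \frac{1}{2}\right)^{2} = 1^{2} = 1$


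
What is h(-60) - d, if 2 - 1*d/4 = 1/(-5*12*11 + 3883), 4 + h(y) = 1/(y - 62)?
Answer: -4721207/393206 ≈ -12.007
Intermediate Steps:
h(y) = -4 + 1/(-62 + y) (h(y) = -4 + 1/(y - 62) = -4 + 1/(-62 + y))
d = 25780/3223 (d = 8 - 4/(-5*12*11 + 3883) = 8 - 4/(-60*11 + 3883) = 8 - 4/(-660 + 3883) = 8 - 4/3223 = 25780/3223 ≈ 7.9988)
h(-60) - d = (249 - 4*(-60))/(-62 - 60) - 1*25780/3223 = (249 + 240)/(-122) - 25780/3223 = -1/122*489 - 25780/3223 = -489/122 - 25780/3223 = -4721207/393206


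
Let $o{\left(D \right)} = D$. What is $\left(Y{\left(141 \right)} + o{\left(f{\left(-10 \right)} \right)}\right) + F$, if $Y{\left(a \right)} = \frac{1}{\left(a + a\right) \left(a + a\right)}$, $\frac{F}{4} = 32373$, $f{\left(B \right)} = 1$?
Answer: $\frac{10297801333}{79524} \approx 1.2949 \cdot 10^{5}$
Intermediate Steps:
$F = 129492$ ($F = 4 \cdot 32373 = 129492$)
$Y{\left(a \right)} = \frac{1}{4 a^{2}}$ ($Y{\left(a \right)} = \frac{1}{2 a 2 a} = \frac{1}{4 a^{2}}$)
$\left(Y{\left(141 \right)} + o{\left(f{\left(-10 \right)} \right)}\right) + F = \left(\frac{1}{4 \cdot 19881} + 1\right) + 129492 = \left(\frac{1}{4} \cdot \frac{1}{19881} + 1\right) + 129492 = \left(\frac{1}{79524} + 1\right) + 129492 = \frac{79525}{79524} + 129492 = \frac{10297801333}{79524}$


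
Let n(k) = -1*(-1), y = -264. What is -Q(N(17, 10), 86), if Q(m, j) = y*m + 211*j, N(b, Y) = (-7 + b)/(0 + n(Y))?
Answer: -15506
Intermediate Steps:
n(k) = 1
N(b, Y) = -7 + b (N(b, Y) = (-7 + b)/(0 + 1) = (-7 + b)/1 = (-7 + b)*1 = -7 + b)
Q(m, j) = -264*m + 211*j
-Q(N(17, 10), 86) = -(-264*(-7 + 17) + 211*86) = -(-264*10 + 18146) = -(-2640 + 18146) = -1*15506 = -15506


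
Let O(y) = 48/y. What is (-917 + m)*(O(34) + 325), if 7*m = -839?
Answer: -40274642/119 ≈ -3.3844e+5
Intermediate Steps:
m = -839/7 (m = (⅐)*(-839) = -839/7 ≈ -119.86)
(-917 + m)*(O(34) + 325) = (-917 - 839/7)*(48/34 + 325) = -7258*(48*(1/34) + 325)/7 = -7258*(24/17 + 325)/7 = -7258/7*5549/17 = -40274642/119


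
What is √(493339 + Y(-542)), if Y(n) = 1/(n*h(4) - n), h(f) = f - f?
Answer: 3*√16102804282/542 ≈ 702.38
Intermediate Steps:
h(f) = 0
Y(n) = -1/n (Y(n) = 1/(n*0 - n) = 1/(0 - n) = 1/(-n) = -1/n)
√(493339 + Y(-542)) = √(493339 - 1/(-542)) = √(493339 - 1*(-1/542)) = √(493339 + 1/542) = √(267389739/542) = 3*√16102804282/542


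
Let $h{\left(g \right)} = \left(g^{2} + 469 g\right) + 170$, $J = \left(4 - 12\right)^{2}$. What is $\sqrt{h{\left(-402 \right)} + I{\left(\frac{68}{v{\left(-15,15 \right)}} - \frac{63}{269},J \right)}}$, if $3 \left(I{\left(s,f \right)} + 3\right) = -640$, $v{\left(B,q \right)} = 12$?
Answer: $\frac{i \sqrt{242823}}{3} \approx 164.26 i$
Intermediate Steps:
$J = 64$ ($J = \left(-8\right)^{2} = 64$)
$I{\left(s,f \right)} = - \frac{649}{3}$ ($I{\left(s,f \right)} = -3 + \frac{1}{3} \left(-640\right) = -3 - \frac{640}{3} = - \frac{649}{3}$)
$h{\left(g \right)} = 170 + g^{2} + 469 g$
$\sqrt{h{\left(-402 \right)} + I{\left(\frac{68}{v{\left(-15,15 \right)}} - \frac{63}{269},J \right)}} = \sqrt{\left(170 + \left(-402\right)^{2} + 469 \left(-402\right)\right) - \frac{649}{3}} = \sqrt{\left(170 + 161604 - 188538\right) - \frac{649}{3}} = \sqrt{-26764 - \frac{649}{3}} = \sqrt{- \frac{80941}{3}} = \frac{i \sqrt{242823}}{3}$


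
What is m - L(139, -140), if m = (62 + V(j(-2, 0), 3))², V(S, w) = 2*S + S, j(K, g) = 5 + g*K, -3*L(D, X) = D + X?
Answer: 17786/3 ≈ 5928.7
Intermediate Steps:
L(D, X) = -D/3 - X/3 (L(D, X) = -(D + X)/3 = -D/3 - X/3)
j(K, g) = 5 + K*g
V(S, w) = 3*S
m = 5929 (m = (62 + 3*(5 - 2*0))² = (62 + 3*(5 + 0))² = (62 + 3*5)² = (62 + 15)² = 77² = 5929)
m - L(139, -140) = 5929 - (-⅓*139 - ⅓*(-140)) = 5929 - (-139/3 + 140/3) = 5929 - 1*⅓ = 5929 - ⅓ = 17786/3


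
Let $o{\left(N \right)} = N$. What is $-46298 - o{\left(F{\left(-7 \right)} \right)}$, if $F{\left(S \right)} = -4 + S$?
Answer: $-46287$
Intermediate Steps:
$-46298 - o{\left(F{\left(-7 \right)} \right)} = -46298 - \left(-4 - 7\right) = -46298 - -11 = -46298 + 11 = -46287$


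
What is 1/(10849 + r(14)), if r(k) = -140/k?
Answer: 1/10839 ≈ 9.2259e-5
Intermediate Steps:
1/(10849 + r(14)) = 1/(10849 - 140/14) = 1/(10849 - 140*1/14) = 1/(10849 - 10) = 1/10839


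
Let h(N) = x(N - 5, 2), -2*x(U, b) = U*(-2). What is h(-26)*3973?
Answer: -123163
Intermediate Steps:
x(U, b) = U (x(U, b) = -U*(-2)/2 = -(-1)*U = U)
h(N) = -5 + N (h(N) = N - 5 = -5 + N)
h(-26)*3973 = (-5 - 26)*3973 = -31*3973 = -123163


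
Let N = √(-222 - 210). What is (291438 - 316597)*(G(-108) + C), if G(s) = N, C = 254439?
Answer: -6401430801 - 301908*I*√3 ≈ -6.4014e+9 - 5.2292e+5*I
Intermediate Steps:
N = 12*I*√3 (N = √(-432) = 12*I*√3 ≈ 20.785*I)
G(s) = 12*I*√3
(291438 - 316597)*(G(-108) + C) = (291438 - 316597)*(12*I*√3 + 254439) = -25159*(254439 + 12*I*√3) = -6401430801 - 301908*I*√3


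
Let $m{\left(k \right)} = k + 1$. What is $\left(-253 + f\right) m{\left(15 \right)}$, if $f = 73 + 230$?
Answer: $800$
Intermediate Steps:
$m{\left(k \right)} = 1 + k$
$f = 303$
$\left(-253 + f\right) m{\left(15 \right)} = \left(-253 + 303\right) \left(1 + 15\right) = 50 \cdot 16 = 800$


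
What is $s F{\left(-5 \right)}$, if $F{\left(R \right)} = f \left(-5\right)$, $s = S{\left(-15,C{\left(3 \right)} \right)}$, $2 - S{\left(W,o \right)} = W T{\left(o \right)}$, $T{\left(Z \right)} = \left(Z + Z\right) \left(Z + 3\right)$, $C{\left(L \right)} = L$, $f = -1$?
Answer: $2710$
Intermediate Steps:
$T{\left(Z \right)} = 2 Z \left(3 + Z\right)$
$S{\left(W,o \right)} = 2 - 2 W o \left(3 + o\right)$ ($S{\left(W,o \right)} = 2 - W 2 o \left(3 + o\right) = 2 - 2 W o \left(3 + o\right)$)
$s = 542$ ($s = 2 - \left(-30\right) 3 \left(3 + 3\right) = 2 - \left(-30\right) 3 \cdot 6 = 2 + 540 = 542$)
$F{\left(R \right)} = 5$ ($F{\left(R \right)} = \left(-1\right) \left(-5\right) = 5$)
$s F{\left(-5 \right)} = 542 \cdot 5 = 2710$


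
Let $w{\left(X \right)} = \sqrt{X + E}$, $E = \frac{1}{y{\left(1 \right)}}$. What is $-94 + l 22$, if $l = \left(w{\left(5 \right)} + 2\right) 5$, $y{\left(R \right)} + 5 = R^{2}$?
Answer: $126 + 55 \sqrt{19} \approx 365.74$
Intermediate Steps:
$y{\left(R \right)} = -5 + R^{2}$
$E = - \frac{1}{4}$ ($E = \frac{1}{-5 + 1^{2}} = \frac{1}{-5 + 1} = \frac{1}{-4} = - \frac{1}{4} \approx -0.25$)
$w{\left(X \right)} = \sqrt{- \frac{1}{4} + X}$ ($w{\left(X \right)} = \sqrt{X - \frac{1}{4}} = \sqrt{- \frac{1}{4} + X}$)
$l = 10 + \frac{5 \sqrt{19}}{2}$ ($l = \left(\frac{\sqrt{-1 + 4 \cdot 5}}{2} + 2\right) 5 = \left(\frac{\sqrt{-1 + 20}}{2} + 2\right) 5 = \left(\frac{\sqrt{19}}{2} + 2\right) 5 = \left(2 + \frac{\sqrt{19}}{2}\right) 5 = 10 + \frac{5 \sqrt{19}}{2} \approx 20.897$)
$-94 + l 22 = -94 + \left(10 + \frac{5 \sqrt{19}}{2}\right) 22 = -94 + \left(220 + 55 \sqrt{19}\right) = 126 + 55 \sqrt{19}$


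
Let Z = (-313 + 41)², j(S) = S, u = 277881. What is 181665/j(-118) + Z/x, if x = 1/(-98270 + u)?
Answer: 1568023964767/118 ≈ 1.3288e+10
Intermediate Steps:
Z = 73984 (Z = (-272)² = 73984)
x = 1/179611 (x = 1/(-98270 + 277881) = 1/179611 ≈ 5.5676e-6)
181665/j(-118) + Z/x = 181665/(-118) + 73984/(1/179611) = 181665*(-1/118) + 73984*179611 = -181665/118 + 13288340224 = 1568023964767/118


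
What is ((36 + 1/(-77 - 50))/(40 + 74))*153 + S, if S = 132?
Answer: 870153/4826 ≈ 180.31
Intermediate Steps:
((36 + 1/(-77 - 50))/(40 + 74))*153 + S = ((36 + 1/(-77 - 50))/(40 + 74))*153 + 132 = ((36 + 1/(-127))/114)*153 + 132 = ((36 - 1/127)*(1/114))*153 + 132 = ((4571/127)*(1/114))*153 + 132 = (4571/14478)*153 + 132 = 233121/4826 + 132 = 870153/4826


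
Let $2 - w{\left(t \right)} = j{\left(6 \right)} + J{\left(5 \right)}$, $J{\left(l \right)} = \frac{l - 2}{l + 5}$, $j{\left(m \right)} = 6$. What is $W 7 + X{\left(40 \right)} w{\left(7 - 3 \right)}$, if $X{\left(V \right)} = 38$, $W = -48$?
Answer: $- \frac{2497}{5} \approx -499.4$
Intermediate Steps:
$J{\left(l \right)} = \frac{-2 + l}{5 + l}$
$w{\left(t \right)} = - \frac{43}{10}$ ($w{\left(t \right)} = 2 - \left(6 + \frac{-2 + 5}{5 + 5}\right) = 2 - \left(6 + \frac{1}{10} \cdot 3\right) = 2 - \left(6 + \frac{3}{10}\right) = 2 - \frac{63}{10} = - \frac{43}{10}$)
$W 7 + X{\left(40 \right)} w{\left(7 - 3 \right)} = \left(-48\right) 7 + 38 \left(- \frac{43}{10}\right) = -336 - \frac{817}{5} = - \frac{2497}{5}$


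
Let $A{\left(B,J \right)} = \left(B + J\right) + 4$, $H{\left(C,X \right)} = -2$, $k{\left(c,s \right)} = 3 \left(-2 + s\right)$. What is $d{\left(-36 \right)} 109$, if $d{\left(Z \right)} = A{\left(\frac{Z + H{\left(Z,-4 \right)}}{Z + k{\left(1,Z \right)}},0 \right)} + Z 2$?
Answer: $- \frac{553829}{75} \approx -7384.4$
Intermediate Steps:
$k{\left(c,s \right)} = -6 + 3 s$
$A{\left(B,J \right)} = 4 + B + J$
$d{\left(Z \right)} = 4 + 2 Z + \frac{-2 + Z}{-6 + 4 Z}$ ($d{\left(Z \right)} = \left(4 + \frac{Z - 2}{Z + \left(-6 + 3 Z\right)} + 0\right) + Z 2 = \left(4 + \frac{-2 + Z}{-6 + 4 Z} + 0\right) + 2 Z = \left(4 + \frac{-2 + Z}{-6 + 4 Z}\right) + 2 Z = 4 + 2 Z + \frac{-2 + Z}{-6 + 4 Z}$)
$d{\left(-36 \right)} 109 = \frac{-26 + 5 \left(-36\right) + 8 \left(-36\right)^{2}}{2 \left(-3 + 2 \left(-36\right)\right)} 109 = \frac{-26 - 180 + 8 \cdot 1296}{2 \left(-3 - 72\right)} 109 = \frac{-26 - 180 + 10368}{2 \left(-75\right)} 109 = \frac{1}{2} \left(- \frac{1}{75}\right) 10162 \cdot 109 = \left(- \frac{5081}{75}\right) 109 = - \frac{553829}{75}$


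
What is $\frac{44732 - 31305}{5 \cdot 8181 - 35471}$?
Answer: $\frac{13427}{5434} \approx 2.4709$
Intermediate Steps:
$\frac{44732 - 31305}{5 \cdot 8181 - 35471} = \frac{13427}{40905 - 35471} = \frac{13427}{5434}$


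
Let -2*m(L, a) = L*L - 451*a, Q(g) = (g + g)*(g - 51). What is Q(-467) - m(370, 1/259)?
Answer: 286071265/518 ≈ 5.5226e+5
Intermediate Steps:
Q(g) = 2*g*(-51 + g) (Q(g) = (2*g)*(-51 + g) = 2*g*(-51 + g))
m(L, a) = -L**2/2 + 451*a/2 (m(L, a) = -(L*L - 451*a)/2 = -(L**2 - 451*a)/2 = -L**2/2 + 451*a/2)
Q(-467) - m(370, 1/259) = 2*(-467)*(-51 - 467) - (-1/2*370**2 + (451/2)/259) = 2*(-467)*(-518) - (-1/2*136900 + (451/2)*(1/259)) = 483812 - (-68450 + 451/518) = 483812 - 1*(-35456649/518) = 483812 + 35456649/518 = 286071265/518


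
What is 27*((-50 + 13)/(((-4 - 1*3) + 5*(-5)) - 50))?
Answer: 999/82 ≈ 12.183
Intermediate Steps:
27*((-50 + 13)/(((-4 - 1*3) + 5*(-5)) - 50)) = 27*(-37/(((-4 - 3) - 25) - 50)) = 27*(-37/((-7 - 25) - 50)) = 27*(-37/(-32 - 50)) = 27*(-37/(-82)) = 27*(-37*(-1/82)) = 27*(37/82) = 999/82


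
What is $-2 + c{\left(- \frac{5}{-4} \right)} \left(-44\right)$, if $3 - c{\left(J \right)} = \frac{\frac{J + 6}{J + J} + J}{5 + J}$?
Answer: $- \frac{13098}{125} \approx -104.78$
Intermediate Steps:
$c{\left(J \right)} = 3 - \frac{J + \frac{6 + J}{2 J}}{5 + J}$ ($c{\left(J \right)} = 3 - \frac{\frac{J + 6}{J + J} + J}{5 + J} = 3 - \frac{\frac{6 + J}{2 J} + J}{5 + J} = 3 - \frac{J + \frac{6 + J}{2 J}}{5 + J}$)
$-2 + c{\left(- \frac{5}{-4} \right)} \left(-44\right) = -2 + \frac{-6 + 4 \left(- \frac{5}{-4}\right)^{2} + 29 \left(- \frac{5}{-4}\right)}{2 \left(- \frac{5}{-4}\right) \left(5 - \frac{5}{-4}\right)} \left(-44\right) = -2 + \frac{-6 + 4 \left(\left(-5\right) \left(- \frac{1}{4}\right)\right)^{2} + 29 \left(\left(-5\right) \left(- \frac{1}{4}\right)\right)}{2 \left(\left(-5\right) \left(- \frac{1}{4}\right)\right) \left(5 - - \frac{5}{4}\right)} \left(-44\right) = -2 + \frac{-6 + 4 \left(\frac{5}{4}\right)^{2} + 29 \cdot \frac{5}{4}}{2 \cdot \frac{5}{4} \left(5 + \frac{5}{4}\right)} \left(-44\right) = -2 + \frac{1}{2} \cdot \frac{4}{5} \frac{1}{\frac{25}{4}} \left(-6 + 4 \cdot \frac{25}{16} + \frac{145}{4}\right) \left(-44\right) = -2 + \frac{1}{2} \cdot \frac{4}{5} \cdot \frac{4}{25} \left(-6 + \frac{25}{4} + \frac{145}{4}\right) \left(-44\right) = -2 + \frac{1}{2} \cdot \frac{4}{5} \cdot \frac{4}{25} \cdot \frac{73}{2} \left(-44\right) = -2 + \frac{292}{125} \left(-44\right) = -2 - \frac{12848}{125} = - \frac{13098}{125}$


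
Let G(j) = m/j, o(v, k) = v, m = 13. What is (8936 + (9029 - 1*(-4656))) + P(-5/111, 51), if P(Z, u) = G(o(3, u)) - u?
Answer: 67723/3 ≈ 22574.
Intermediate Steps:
G(j) = 13/j
P(Z, u) = 13/3 - u
(8936 + (9029 - 1*(-4656))) + P(-5/111, 51) = (8936 + (9029 - 1*(-4656))) + (13/3 - 1*51) = (8936 + (9029 + 4656)) + (13/3 - 51) = (8936 + 13685) - 140/3 = 22621 - 140/3 = 67723/3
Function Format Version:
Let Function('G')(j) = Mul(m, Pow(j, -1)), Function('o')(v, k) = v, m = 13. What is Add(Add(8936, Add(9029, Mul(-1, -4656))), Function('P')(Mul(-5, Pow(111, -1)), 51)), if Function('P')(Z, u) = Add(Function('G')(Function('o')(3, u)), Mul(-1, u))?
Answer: Rational(67723, 3) ≈ 22574.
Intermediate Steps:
Function('G')(j) = Mul(13, Pow(j, -1))
Function('P')(Z, u) = Add(Rational(13, 3), Mul(-1, u)) (Function('P')(Z, u) = Add(Mul(13, Pow(3, -1)), Mul(-1, u)) = Add(Mul(13, Rational(1, 3)), Mul(-1, u)) = Add(Rational(13, 3), Mul(-1, u)))
Add(Add(8936, Add(9029, Mul(-1, -4656))), Function('P')(Mul(-5, Pow(111, -1)), 51)) = Add(Add(8936, Add(9029, Mul(-1, -4656))), Add(Rational(13, 3), Mul(-1, 51))) = Add(Add(8936, Add(9029, 4656)), Add(Rational(13, 3), -51)) = Add(Add(8936, 13685), Rational(-140, 3)) = Add(22621, Rational(-140, 3)) = Rational(67723, 3)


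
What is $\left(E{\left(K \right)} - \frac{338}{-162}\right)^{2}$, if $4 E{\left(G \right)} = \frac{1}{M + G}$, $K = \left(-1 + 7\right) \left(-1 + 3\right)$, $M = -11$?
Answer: $\frac{573049}{104976} \approx 5.4589$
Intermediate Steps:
$K = 12$ ($K = 6 \cdot 2 = 12$)
$E{\left(G \right)} = \frac{1}{4 \left(-11 + G\right)}$
$\left(E{\left(K \right)} - \frac{338}{-162}\right)^{2} = \left(\frac{1}{4 \left(-11 + 12\right)} - \frac{338}{-162}\right)^{2} = \left(\frac{1}{4 \cdot 1} - - \frac{169}{81}\right)^{2} = \left(\frac{1}{4} \cdot 1 + \frac{169}{81}\right)^{2} = \left(\frac{1}{4} + \frac{169}{81}\right)^{2} = \left(\frac{757}{324}\right)^{2} = \frac{573049}{104976}$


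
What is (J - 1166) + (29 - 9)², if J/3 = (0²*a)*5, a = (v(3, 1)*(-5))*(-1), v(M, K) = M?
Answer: -766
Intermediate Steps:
a = 15 (a = (3*(-5))*(-1) = -15*(-1) = 15)
J = 0 (J = 3*((0²*15)*5) = 3*((0*15)*5) = 3*(0*5) = 3*0 = 0)
(J - 1166) + (29 - 9)² = (0 - 1166) + (29 - 9)² = -1166 + 20² = -1166 + 400 = -766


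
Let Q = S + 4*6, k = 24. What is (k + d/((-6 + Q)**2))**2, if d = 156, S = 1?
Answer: 77792400/130321 ≈ 596.93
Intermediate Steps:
Q = 25 (Q = 1 + 4*6 = 1 + 24 = 25)
(k + d/((-6 + Q)**2))**2 = (24 + 156/((-6 + 25)**2))**2 = (24 + 156/(19**2))**2 = (24 + 156/361)**2 = (8820/361)**2 = 77792400/130321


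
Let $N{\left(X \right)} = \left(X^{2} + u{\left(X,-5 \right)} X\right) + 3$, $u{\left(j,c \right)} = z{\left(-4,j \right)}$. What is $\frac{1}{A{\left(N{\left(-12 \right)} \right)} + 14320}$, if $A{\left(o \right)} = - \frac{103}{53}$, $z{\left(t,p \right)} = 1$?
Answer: $\frac{53}{758857} \approx 6.9842 \cdot 10^{-5}$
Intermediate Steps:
$u{\left(j,c \right)} = 1$
$N{\left(X \right)} = 3 + X + X^{2}$ ($N{\left(X \right)} = \left(X^{2} + 1 X\right) + 3 = \left(X^{2} + X\right) + 3 = \left(X + X^{2}\right) + 3 = 3 + X + X^{2}$)
$A{\left(o \right)} = - \frac{103}{53}$ ($A{\left(o \right)} = \left(-103\right) \frac{1}{53} = - \frac{103}{53}$)
$\frac{1}{A{\left(N{\left(-12 \right)} \right)} + 14320} = \frac{1}{- \frac{103}{53} + 14320} = \frac{1}{\frac{758857}{53}} = \frac{53}{758857}$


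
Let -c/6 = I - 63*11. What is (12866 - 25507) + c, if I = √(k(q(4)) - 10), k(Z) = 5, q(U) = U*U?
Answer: -8483 - 6*I*√5 ≈ -8483.0 - 13.416*I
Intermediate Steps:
q(U) = U²
I = I*√5 (I = √(5 - 10) = √(-5) = I*√5 ≈ 2.2361*I)
c = 4158 - 6*I*√5 (c = -6*(I*√5 - 63*11) = -6*(I*√5 - 693) = -6*(-693 + I*√5) = 4158 - 6*I*√5 ≈ 4158.0 - 13.416*I)
(12866 - 25507) + c = (12866 - 25507) + (4158 - 6*I*√5) = -12641 + (4158 - 6*I*√5) = -8483 - 6*I*√5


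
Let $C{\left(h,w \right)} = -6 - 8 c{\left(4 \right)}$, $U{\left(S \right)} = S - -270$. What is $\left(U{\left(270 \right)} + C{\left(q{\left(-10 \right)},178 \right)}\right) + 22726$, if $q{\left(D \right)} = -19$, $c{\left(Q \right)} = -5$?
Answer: $23300$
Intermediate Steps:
$U{\left(S \right)} = 270 + S$ ($U{\left(S \right)} = S + 270 = 270 + S$)
$C{\left(h,w \right)} = 34$ ($C{\left(h,w \right)} = -6 - -40 = -6 + 40 = 34$)
$\left(U{\left(270 \right)} + C{\left(q{\left(-10 \right)},178 \right)}\right) + 22726 = \left(\left(270 + 270\right) + 34\right) + 22726 = \left(540 + 34\right) + 22726 = 574 + 22726 = 23300$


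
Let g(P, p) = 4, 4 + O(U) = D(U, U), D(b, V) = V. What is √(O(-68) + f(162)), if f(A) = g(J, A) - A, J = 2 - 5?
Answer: I*√230 ≈ 15.166*I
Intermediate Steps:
J = -3
O(U) = -4 + U
f(A) = 4 - A
√(O(-68) + f(162)) = √((-4 - 68) + (4 - 1*162)) = √(-72 + (4 - 162)) = √(-72 - 158) = √(-230) = I*√230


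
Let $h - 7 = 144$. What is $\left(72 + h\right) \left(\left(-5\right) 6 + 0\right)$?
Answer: $-6690$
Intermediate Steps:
$h = 151$ ($h = 7 + 144 = 151$)
$\left(72 + h\right) \left(\left(-5\right) 6 + 0\right) = \left(72 + 151\right) \left(\left(-5\right) 6 + 0\right) = 223 \left(-30 + 0\right) = 223 \left(-30\right) = -6690$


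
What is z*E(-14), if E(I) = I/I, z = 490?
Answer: 490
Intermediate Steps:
E(I) = 1
z*E(-14) = 490*1 = 490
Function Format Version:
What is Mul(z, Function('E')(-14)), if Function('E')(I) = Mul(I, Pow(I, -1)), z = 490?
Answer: 490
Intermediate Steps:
Function('E')(I) = 1
Mul(z, Function('E')(-14)) = Mul(490, 1) = 490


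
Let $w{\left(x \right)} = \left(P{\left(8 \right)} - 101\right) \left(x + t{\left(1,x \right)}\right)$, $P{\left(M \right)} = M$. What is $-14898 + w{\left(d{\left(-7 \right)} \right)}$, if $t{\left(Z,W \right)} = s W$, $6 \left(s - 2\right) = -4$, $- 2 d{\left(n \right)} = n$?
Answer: $- \frac{31315}{2} \approx -15658.0$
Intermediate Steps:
$d{\left(n \right)} = - \frac{n}{2}$
$s = \frac{4}{3}$ ($s = 2 + \frac{1}{6} \left(-4\right) = 2 - \frac{2}{3} = \frac{4}{3} \approx 1.3333$)
$t{\left(Z,W \right)} = \frac{4 W}{3}$
$w{\left(x \right)} = - 217 x$ ($w{\left(x \right)} = \left(8 - 101\right) \left(x + \frac{4 x}{3}\right) = - 93 \frac{7 x}{3} = - 217 x$)
$-14898 + w{\left(d{\left(-7 \right)} \right)} = -14898 - 217 \left(\left(- \frac{1}{2}\right) \left(-7\right)\right) = -14898 - \frac{1519}{2} = - \frac{31315}{2}$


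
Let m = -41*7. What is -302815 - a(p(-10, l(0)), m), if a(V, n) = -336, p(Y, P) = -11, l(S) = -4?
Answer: -302479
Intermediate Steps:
m = -287
-302815 - a(p(-10, l(0)), m) = -302815 - 1*(-336) = -302815 + 336 = -302479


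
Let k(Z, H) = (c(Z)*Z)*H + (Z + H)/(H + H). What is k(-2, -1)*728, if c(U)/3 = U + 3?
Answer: 5460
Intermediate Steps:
c(U) = 9 + 3*U (c(U) = 3*(U + 3) = 3*(3 + U) = 9 + 3*U)
k(Z, H) = (H + Z)/(2*H) + H*Z*(9 + 3*Z) (k(Z, H) = ((9 + 3*Z)*Z)*H + (Z + H)/(H + H) = (Z*(9 + 3*Z))*H + (H + Z)/((2*H)) = H*Z*(9 + 3*Z) + (H + Z)*(1/(2*H)) = H*Z*(9 + 3*Z) + (H + Z)/(2*H) = (H + Z)/(2*H) + H*Z*(9 + 3*Z))
k(-2, -1)*728 = ((1/2)*(-2 - (1 + 6*(-1)*(-2)*(3 - 2)))/(-1))*728 = ((1/2)*(-1)*(-2 - (1 + 6*(-1)*(-2)*1)))*728 = ((1/2)*(-1)*(-2 - (1 + 12)))*728 = ((1/2)*(-1)*(-2 - 1*13))*728 = ((1/2)*(-1)*(-2 - 13))*728 = ((1/2)*(-1)*(-15))*728 = (15/2)*728 = 5460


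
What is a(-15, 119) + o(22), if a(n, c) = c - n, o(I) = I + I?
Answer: 178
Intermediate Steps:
o(I) = 2*I
a(-15, 119) + o(22) = (119 - 1*(-15)) + 2*22 = (119 + 15) + 44 = 134 + 44 = 178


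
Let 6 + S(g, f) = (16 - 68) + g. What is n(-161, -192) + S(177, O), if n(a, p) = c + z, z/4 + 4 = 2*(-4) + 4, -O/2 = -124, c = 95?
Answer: 182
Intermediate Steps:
O = 248 (O = -2*(-124) = 248)
z = -32 (z = -16 + 4*(2*(-4) + 4) = -16 + 4*(-8 + 4) = -16 + 4*(-4) = -16 - 16 = -32)
S(g, f) = -58 + g (S(g, f) = -6 + ((16 - 68) + g) = -6 + (-52 + g) = -58 + g)
n(a, p) = 63 (n(a, p) = 95 - 32 = 63)
n(-161, -192) + S(177, O) = 63 + (-58 + 177) = 63 + 119 = 182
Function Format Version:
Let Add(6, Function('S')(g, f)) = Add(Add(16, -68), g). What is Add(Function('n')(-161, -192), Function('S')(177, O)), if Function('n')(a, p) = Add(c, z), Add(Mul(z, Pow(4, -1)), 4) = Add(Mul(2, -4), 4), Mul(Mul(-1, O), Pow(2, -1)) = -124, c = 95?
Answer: 182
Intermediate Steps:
O = 248 (O = Mul(-2, -124) = 248)
z = -32 (z = Add(-16, Mul(4, Add(Mul(2, -4), 4))) = Add(-16, Mul(4, Add(-8, 4))) = Add(-16, Mul(4, -4)) = Add(-16, -16) = -32)
Function('S')(g, f) = Add(-58, g) (Function('S')(g, f) = Add(-6, Add(Add(16, -68), g)) = Add(-6, Add(-52, g)) = Add(-58, g))
Function('n')(a, p) = 63 (Function('n')(a, p) = Add(95, -32) = 63)
Add(Function('n')(-161, -192), Function('S')(177, O)) = Add(63, Add(-58, 177)) = Add(63, 119) = 182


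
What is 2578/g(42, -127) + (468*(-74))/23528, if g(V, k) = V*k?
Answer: -15336392/7843647 ≈ -1.9553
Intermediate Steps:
2578/g(42, -127) + (468*(-74))/23528 = 2578/((42*(-127))) + (468*(-74))/23528 = 2578/(-5334) - 34632*1/23528 = 2578*(-1/5334) - 4329/2941 = -1289/2667 - 4329/2941 = -15336392/7843647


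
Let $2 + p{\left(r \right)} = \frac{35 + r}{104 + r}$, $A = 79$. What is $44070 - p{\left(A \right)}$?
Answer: $\frac{2688354}{61} \approx 44071.0$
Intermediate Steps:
$p{\left(r \right)} = -2 + \frac{35 + r}{104 + r}$
$44070 - p{\left(A \right)} = 44070 - \frac{-173 - 79}{104 + 79} = 44070 - \frac{-173 - 79}{183} = 44070 - \frac{1}{183} \left(-252\right) = 44070 - - \frac{84}{61} = 44070 + \frac{84}{61} = \frac{2688354}{61}$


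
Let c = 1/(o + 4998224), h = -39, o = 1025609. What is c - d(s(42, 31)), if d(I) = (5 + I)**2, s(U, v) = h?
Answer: -6963550947/6023833 ≈ -1156.0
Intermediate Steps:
s(U, v) = -39
c = 1/6023833 (c = 1/(1025609 + 4998224) = 1/6023833 ≈ 1.6601e-7)
c - d(s(42, 31)) = 1/6023833 - (5 - 39)**2 = 1/6023833 - 1*(-34)**2 = 1/6023833 - 1*1156 = 1/6023833 - 1156 = -6963550947/6023833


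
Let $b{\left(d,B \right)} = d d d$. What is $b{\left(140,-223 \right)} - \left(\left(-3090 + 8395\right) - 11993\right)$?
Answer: $2750688$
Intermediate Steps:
$b{\left(d,B \right)} = d^{3}$ ($b{\left(d,B \right)} = d^{2} d = d^{3}$)
$b{\left(140,-223 \right)} - \left(\left(-3090 + 8395\right) - 11993\right) = 140^{3} - \left(\left(-3090 + 8395\right) - 11993\right) = 2744000 - \left(5305 - 11993\right) = 2744000 - -6688 = 2744000 + 6688 = 2750688$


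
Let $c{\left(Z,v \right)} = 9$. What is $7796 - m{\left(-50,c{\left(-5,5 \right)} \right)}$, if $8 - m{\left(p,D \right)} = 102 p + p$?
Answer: $2638$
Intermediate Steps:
$m{\left(p,D \right)} = 8 - 103 p$ ($m{\left(p,D \right)} = 8 - \left(102 p + p\right) = 8 - 103 p$)
$7796 - m{\left(-50,c{\left(-5,5 \right)} \right)} = 7796 - \left(8 - -5150\right) = 7796 - \left(8 + 5150\right) = 7796 - 5158 = 2638$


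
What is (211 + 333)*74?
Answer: 40256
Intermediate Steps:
(211 + 333)*74 = 544*74 = 40256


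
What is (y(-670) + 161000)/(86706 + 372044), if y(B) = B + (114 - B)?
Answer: 80557/229375 ≈ 0.35120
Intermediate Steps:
y(B) = 114
(y(-670) + 161000)/(86706 + 372044) = (114 + 161000)/(86706 + 372044) = 161114/458750 = 161114*(1/458750) = 80557/229375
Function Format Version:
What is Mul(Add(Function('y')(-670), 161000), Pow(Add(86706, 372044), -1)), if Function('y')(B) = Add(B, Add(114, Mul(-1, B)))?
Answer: Rational(80557, 229375) ≈ 0.35120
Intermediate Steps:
Function('y')(B) = 114
Mul(Add(Function('y')(-670), 161000), Pow(Add(86706, 372044), -1)) = Mul(Add(114, 161000), Pow(Add(86706, 372044), -1)) = Mul(161114, Pow(458750, -1)) = Mul(161114, Rational(1, 458750)) = Rational(80557, 229375)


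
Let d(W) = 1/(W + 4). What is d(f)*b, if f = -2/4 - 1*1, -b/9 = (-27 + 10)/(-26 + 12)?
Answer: -153/35 ≈ -4.3714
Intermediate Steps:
b = -153/14 (b = -9*(-27 + 10)/(-26 + 12) = -(-153)/(-14) = -(-153)*(-1)/14 = -9*17/14 = -153/14 ≈ -10.929)
f = -3/2 (f = -2*¼ - 1 = -½ - 1 = -3/2 ≈ -1.5000)
d(W) = 1/(4 + W)
d(f)*b = -153/14/(4 - 3/2) = -153/14/(5/2) = (⅖)*(-153/14) = -153/35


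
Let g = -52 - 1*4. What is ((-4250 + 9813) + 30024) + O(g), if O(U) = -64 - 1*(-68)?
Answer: 35591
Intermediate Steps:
g = -56 (g = -52 - 4 = -56)
O(U) = 4 (O(U) = -64 + 68 = 4)
((-4250 + 9813) + 30024) + O(g) = ((-4250 + 9813) + 30024) + 4 = (5563 + 30024) + 4 = 35587 + 4 = 35591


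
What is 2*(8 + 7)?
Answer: 30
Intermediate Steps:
2*(8 + 7) = 2*15 = 30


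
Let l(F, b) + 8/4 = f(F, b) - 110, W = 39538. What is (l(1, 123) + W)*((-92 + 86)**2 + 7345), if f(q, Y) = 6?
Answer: 291047592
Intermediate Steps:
l(F, b) = -106 (l(F, b) = -2 + (6 - 110) = -2 - 104 = -106)
(l(1, 123) + W)*((-92 + 86)**2 + 7345) = (-106 + 39538)*((-92 + 86)**2 + 7345) = 39432*((-6)**2 + 7345) = 39432*(36 + 7345) = 39432*7381 = 291047592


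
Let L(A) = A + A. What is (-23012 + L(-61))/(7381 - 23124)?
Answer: 23134/15743 ≈ 1.4695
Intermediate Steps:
L(A) = 2*A
(-23012 + L(-61))/(7381 - 23124) = (-23012 + 2*(-61))/(7381 - 23124) = (-23012 - 122)/(-15743) = -23134*(-1/15743) = 23134/15743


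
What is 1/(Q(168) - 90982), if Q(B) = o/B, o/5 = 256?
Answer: -21/1910462 ≈ -1.0992e-5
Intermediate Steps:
o = 1280 (o = 5*256 = 1280)
Q(B) = 1280/B
1/(Q(168) - 90982) = 1/(1280/168 - 90982) = 1/(1280*(1/168) - 90982) = 1/(160/21 - 90982) = 1/(-1910462/21) = -21/1910462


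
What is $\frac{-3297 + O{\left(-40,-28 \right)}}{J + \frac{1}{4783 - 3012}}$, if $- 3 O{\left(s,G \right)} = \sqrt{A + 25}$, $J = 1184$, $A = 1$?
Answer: $- \frac{1946329}{698955} - \frac{1771 \sqrt{26}}{6290595} \approx -2.7861$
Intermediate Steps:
$O{\left(s,G \right)} = - \frac{\sqrt{26}}{3}$ ($O{\left(s,G \right)} = - \frac{\sqrt{1 + 25}}{3} = - \frac{\sqrt{26}}{3}$)
$\frac{-3297 + O{\left(-40,-28 \right)}}{J + \frac{1}{4783 - 3012}} = \frac{-3297 - \frac{\sqrt{26}}{3}}{1184 + \frac{1}{4783 - 3012}} = \frac{-3297 - \frac{\sqrt{26}}{3}}{1184 + \frac{1}{1771}} = \frac{-3297 - \frac{\sqrt{26}}{3}}{\frac{2096865}{1771}} = \left(-3297 - \frac{\sqrt{26}}{3}\right) \frac{1771}{2096865} = - \frac{1946329}{698955} - \frac{1771 \sqrt{26}}{6290595}$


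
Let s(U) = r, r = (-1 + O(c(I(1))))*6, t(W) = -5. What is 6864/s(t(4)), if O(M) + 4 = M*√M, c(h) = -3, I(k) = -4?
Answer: -110 + 66*I*√3 ≈ -110.0 + 114.32*I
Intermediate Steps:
O(M) = -4 + M^(3/2) (O(M) = -4 + M*√M = -4 + M^(3/2))
r = -30 - 18*I*√3 (r = (-1 + (-4 + (-3)^(3/2)))*6 = (-1 + (-4 - 3*I*√3))*6 = (-5 - 3*I*√3)*6 = -30 - 18*I*√3 ≈ -30.0 - 31.177*I)
s(U) = -30 - 18*I*√3
6864/s(t(4)) = 6864/(-30 - 18*I*√3)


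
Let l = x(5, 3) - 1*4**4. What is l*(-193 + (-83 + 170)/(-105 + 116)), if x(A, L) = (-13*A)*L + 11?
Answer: 81440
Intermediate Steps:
x(A, L) = 11 - 13*A*L (x(A, L) = -13*A*L + 11 = 11 - 13*A*L)
l = -440 (l = (11 - 13*5*3) - 1*4**4 = (11 - 195) - 1*256 = -184 - 256 = -440)
l*(-193 + (-83 + 170)/(-105 + 116)) = -440*(-193 + (-83 + 170)/(-105 + 116)) = -440*(-193 + 87/11) = -440*(-2036/11) = 81440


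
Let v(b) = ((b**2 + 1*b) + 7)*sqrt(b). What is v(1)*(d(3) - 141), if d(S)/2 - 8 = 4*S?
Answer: -909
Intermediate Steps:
v(b) = sqrt(b)*(7 + b + b**2) (v(b) = ((b**2 + b) + 7)*sqrt(b) = ((b + b**2) + 7)*sqrt(b) = (7 + b + b**2)*sqrt(b) = sqrt(b)*(7 + b + b**2))
d(S) = 16 + 8*S (d(S) = 16 + 2*(4*S) = 16 + 8*S)
v(1)*(d(3) - 141) = (sqrt(1)*(7 + 1 + 1**2))*((16 + 8*3) - 141) = (1*(7 + 1 + 1))*((16 + 24) - 141) = (1*9)*(40 - 141) = 9*(-101) = -909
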